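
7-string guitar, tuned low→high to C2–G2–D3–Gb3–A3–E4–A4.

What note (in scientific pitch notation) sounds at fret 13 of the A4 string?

Bb5

A4 is MIDI 69. Adding 13 gives 82, which is Bb5.
(Equivalently spelled A#5.)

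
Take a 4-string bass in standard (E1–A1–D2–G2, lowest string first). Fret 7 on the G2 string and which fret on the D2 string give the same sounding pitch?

12

Fret 7 on G2 is MIDI 43 + 7 = 50 (D3). On the D2 string (open MIDI 38), that pitch is 50 − 38 = fret 12.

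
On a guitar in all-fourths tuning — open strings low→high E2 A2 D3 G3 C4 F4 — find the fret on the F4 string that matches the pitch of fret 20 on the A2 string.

Fret 20 on A2 is MIDI 45 + 20 = 65 (F4). On the F4 string (open MIDI 65), that pitch is 65 − 65 = fret 0.

0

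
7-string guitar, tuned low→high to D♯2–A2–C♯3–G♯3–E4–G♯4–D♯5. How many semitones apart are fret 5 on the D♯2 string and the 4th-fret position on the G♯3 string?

D♯2 at fret 5 → G♯2 (MIDI 44); G♯3 at fret 4 → C4 (MIDI 60).
44 − 60 = -16, so the two pitches are 16 semitones apart, with C4 the higher.

16 semitones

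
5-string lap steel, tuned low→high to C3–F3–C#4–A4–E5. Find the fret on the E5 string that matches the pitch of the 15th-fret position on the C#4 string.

0

C#4 at fret 15 is C#4 + 15 semitones = E5.
The open E5 string is 15 semitones above the open C#4, so the same pitch on the E5 string lies at fret 15 − 15 = 0.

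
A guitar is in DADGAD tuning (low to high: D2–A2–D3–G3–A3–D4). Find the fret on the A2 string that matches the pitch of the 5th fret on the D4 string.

Fret 5 on D4 is MIDI 62 + 5 = 67 (G4). On the A2 string (open MIDI 45), that pitch is 67 − 45 = fret 22.

22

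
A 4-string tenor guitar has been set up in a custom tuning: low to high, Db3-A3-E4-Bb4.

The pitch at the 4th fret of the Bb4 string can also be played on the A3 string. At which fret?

Bb4 at fret 4 is Bb4 + 4 semitones = D5.
The open A3 string is 13 semitones below the open Bb4, so the same pitch on the A3 string lies at fret 4 + 13 = 17.

17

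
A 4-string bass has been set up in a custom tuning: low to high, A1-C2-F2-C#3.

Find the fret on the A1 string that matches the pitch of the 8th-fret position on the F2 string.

16

Fret 8 on F2 is MIDI 41 + 8 = 49 (C#3). On the A1 string (open MIDI 33), that pitch is 49 − 33 = fret 16.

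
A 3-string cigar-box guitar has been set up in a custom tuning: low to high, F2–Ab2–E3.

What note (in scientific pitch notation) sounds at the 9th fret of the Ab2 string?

F3

The open Ab2 string plus 9 semitones: Ab–A–Bb–B–C–Db–D–Eb–E–F.
The walk passes from B into C once, so the octave number goes from 2 to 3.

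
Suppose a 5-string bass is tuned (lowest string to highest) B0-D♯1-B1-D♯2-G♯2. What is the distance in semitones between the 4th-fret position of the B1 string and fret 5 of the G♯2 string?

10 semitones

B1 at fret 4 → D♯2 (MIDI 39); G♯2 at fret 5 → C♯3 (MIDI 49).
39 − 49 = -10, so the two pitches are 10 semitones apart, with C♯3 the higher.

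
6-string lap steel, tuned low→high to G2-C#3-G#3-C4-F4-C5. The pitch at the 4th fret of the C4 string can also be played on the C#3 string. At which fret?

C4 at fret 4 is C4 + 4 semitones = E4.
The open C#3 string is 11 semitones below the open C4, so the same pitch on the C#3 string lies at fret 4 + 11 = 15.

15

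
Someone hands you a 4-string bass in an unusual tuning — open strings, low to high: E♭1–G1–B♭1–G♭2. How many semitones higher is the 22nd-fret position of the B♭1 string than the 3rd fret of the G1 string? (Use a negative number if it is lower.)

22 semitones

B♭1 at fret 22 → A♭3 (MIDI 56); G1 at fret 3 → B♭1 (MIDI 34).
56 − 34 = 22, so the two pitches are 22 semitones apart.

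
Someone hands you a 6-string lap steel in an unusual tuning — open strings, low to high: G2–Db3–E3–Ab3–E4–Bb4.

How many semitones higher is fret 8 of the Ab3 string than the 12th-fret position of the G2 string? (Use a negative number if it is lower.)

9 semitones

Ab3 at fret 8 → E4 (MIDI 64); G2 at fret 12 → G3 (MIDI 55).
64 − 55 = 9, so the two pitches are 9 semitones apart.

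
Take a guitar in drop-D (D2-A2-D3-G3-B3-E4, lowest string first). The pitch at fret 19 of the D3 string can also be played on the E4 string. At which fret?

D3 at fret 19 is D3 + 19 semitones = A4.
The open E4 string is 14 semitones above the open D3, so the same pitch on the E4 string lies at fret 19 − 14 = 5.

5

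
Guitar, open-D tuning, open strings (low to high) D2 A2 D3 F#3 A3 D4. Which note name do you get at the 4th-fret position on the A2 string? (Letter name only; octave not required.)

C#

A2 is MIDI 45. Adding 4 gives 49; 49 mod 12 = 1, i.e. C#.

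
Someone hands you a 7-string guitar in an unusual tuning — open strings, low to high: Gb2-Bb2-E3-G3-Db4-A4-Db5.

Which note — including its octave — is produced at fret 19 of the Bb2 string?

Bb2 is MIDI 46. Adding 19 gives 65, which is F4.

F4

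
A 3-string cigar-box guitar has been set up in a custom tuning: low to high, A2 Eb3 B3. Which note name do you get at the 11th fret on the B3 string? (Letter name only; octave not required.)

The open B3 string plus 11 semitones: B–C–Db–D–…–Ab–A–Bb.

Bb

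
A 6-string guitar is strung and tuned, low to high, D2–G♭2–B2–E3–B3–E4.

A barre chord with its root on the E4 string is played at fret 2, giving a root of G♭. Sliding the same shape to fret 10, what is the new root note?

Moving from fret 2 to fret 10 shifts the root by 8 semitones.
G♭ up 8 semitones is D.

D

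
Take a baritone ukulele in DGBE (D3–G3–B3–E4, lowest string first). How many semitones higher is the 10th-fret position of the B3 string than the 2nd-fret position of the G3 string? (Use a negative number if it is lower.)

B3 at fret 10 → A4 (MIDI 69); G3 at fret 2 → A3 (MIDI 57).
69 − 57 = 12, so the two pitches are 12 semitones apart.

12 semitones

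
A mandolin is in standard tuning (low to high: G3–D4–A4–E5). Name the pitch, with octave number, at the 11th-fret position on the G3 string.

F#4

The open G3 string plus 11 semitones: G–G#–A–A#–…–E–F–F#.
The walk passes from B into C once, so the octave number goes from 3 to 4.
(Equivalently spelled Gb4.)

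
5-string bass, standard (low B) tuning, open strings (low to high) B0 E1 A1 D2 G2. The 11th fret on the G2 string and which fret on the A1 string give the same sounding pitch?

Fret 11 on G2 is MIDI 43 + 11 = 54 (F#3). On the A1 string (open MIDI 33), that pitch is 54 − 33 = fret 21.

21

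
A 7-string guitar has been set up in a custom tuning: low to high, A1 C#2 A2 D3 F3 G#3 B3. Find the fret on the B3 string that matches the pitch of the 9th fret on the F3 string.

3

Fret 9 on F3 is MIDI 53 + 9 = 62 (D4). On the B3 string (open MIDI 59), that pitch is 62 − 59 = fret 3.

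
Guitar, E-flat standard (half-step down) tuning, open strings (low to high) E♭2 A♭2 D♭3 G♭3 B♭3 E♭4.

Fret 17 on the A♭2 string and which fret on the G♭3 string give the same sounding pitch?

7

A♭2 at fret 17 is A♭2 + 17 semitones = D♭4.
The open G♭3 string is 10 semitones above the open A♭2, so the same pitch on the G♭3 string lies at fret 17 − 10 = 7.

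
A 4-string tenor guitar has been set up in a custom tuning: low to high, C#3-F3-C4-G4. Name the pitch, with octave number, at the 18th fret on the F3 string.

The open F3 string plus 18 semitones: F–F#–G–G#–…–A–A#–B.
The walk passes from B into C once, so the octave number goes from 3 to 4.

B4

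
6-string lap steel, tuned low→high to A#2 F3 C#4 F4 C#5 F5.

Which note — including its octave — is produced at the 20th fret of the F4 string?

C#6

F4 is MIDI 65. Adding 20 gives 85, which is C#6.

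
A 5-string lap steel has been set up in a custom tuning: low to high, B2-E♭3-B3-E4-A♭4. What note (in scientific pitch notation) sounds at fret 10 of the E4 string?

Each fret is one semitone, so E4 + 10 = D5.

D5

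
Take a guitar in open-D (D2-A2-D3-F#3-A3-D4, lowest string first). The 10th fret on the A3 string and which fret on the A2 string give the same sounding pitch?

22

A3 at fret 10 is A3 + 10 semitones = G4.
The open A2 string is 12 semitones below the open A3, so the same pitch on the A2 string lies at fret 10 + 12 = 22.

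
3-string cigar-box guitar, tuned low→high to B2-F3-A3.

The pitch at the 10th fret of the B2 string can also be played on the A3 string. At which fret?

B2 at fret 10 is B2 + 10 semitones = A3.
The open A3 string is 10 semitones above the open B2, so the same pitch on the A3 string lies at fret 10 − 10 = 0.

0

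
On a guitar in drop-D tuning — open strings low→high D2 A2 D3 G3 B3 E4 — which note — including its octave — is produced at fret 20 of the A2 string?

The open A2 string plus 20 semitones: A–A#–B–C–…–D#–E–F.
The walk passes from B into C 2 times, so the octave number goes from 2 to 4.

F4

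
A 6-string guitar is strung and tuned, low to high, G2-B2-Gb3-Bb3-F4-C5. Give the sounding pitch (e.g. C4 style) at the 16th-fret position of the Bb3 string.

Bb3 is MIDI 58. Adding 16 gives 74, which is D5.

D5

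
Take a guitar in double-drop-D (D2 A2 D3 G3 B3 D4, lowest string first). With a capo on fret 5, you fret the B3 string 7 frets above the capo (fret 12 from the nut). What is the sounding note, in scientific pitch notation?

B4

The capo raises the open B3 by 5 semitones to E4; fretting 7 more gives B3 + 5 + 7 = B3 + 12 semitones = B4.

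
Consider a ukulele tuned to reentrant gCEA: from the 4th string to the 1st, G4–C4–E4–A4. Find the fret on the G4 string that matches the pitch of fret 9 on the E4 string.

E4 at fret 9 is E4 + 9 semitones = C#5.
The open G4 string is 3 semitones above the open E4, so the same pitch on the G4 string lies at fret 9 − 3 = 6.

6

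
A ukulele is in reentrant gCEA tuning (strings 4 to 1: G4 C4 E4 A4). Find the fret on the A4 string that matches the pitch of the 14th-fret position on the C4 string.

Fret 14 on C4 is MIDI 60 + 14 = 74 (D5). On the A4 string (open MIDI 69), that pitch is 74 − 69 = fret 5.

5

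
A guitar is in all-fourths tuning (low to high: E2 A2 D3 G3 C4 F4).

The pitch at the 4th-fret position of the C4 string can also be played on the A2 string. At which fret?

Fret 4 on C4 is MIDI 60 + 4 = 64 (E4). On the A2 string (open MIDI 45), that pitch is 64 − 45 = fret 19.

19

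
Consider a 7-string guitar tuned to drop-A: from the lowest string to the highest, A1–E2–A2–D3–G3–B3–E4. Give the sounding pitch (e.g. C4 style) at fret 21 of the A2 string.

A2 is MIDI 45. Adding 21 gives 66, which is F#4.
(Equivalently spelled Gb4.)

F#4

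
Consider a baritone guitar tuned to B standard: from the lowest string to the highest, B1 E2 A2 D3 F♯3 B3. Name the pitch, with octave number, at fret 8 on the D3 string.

A♯3

D3 is MIDI 50. Adding 8 gives 58, which is A♯3.
(Equivalently spelled B♭3.)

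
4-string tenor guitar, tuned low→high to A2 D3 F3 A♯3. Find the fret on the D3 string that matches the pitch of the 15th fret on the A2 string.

A2 at fret 15 is A2 + 15 semitones = C4.
The open D3 string is 5 semitones above the open A2, so the same pitch on the D3 string lies at fret 15 − 5 = 10.

10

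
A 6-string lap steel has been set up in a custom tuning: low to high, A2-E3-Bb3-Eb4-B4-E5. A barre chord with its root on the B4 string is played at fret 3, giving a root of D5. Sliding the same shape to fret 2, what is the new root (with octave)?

Db5

Moving from fret 3 to fret 2 shifts the root by -1 semitone.
D5 down 1 semitone is Db5.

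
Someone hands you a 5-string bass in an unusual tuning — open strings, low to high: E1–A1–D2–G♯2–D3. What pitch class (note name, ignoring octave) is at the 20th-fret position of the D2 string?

A♯

D2 is MIDI 38. Adding 20 gives 58; 58 mod 12 = 10, i.e. A♯.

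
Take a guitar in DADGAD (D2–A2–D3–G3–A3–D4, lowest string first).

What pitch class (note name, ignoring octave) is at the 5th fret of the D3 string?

Each fret is one semitone, so D3 + 5 = G.

G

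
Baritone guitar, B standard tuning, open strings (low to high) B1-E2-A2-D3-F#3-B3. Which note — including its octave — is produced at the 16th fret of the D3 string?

D3 is MIDI 50. Adding 16 gives 66, which is F#4.

F#4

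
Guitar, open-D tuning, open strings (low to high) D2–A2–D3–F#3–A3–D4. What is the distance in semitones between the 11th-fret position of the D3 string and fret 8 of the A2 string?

8 semitones

D3 at fret 11 → C#4 (MIDI 61); A2 at fret 8 → F3 (MIDI 53).
61 − 53 = 8, so the two pitches are 8 semitones apart, with C#4 the higher.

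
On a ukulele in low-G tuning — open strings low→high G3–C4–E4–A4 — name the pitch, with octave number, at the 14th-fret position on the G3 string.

Each fret is one semitone, so G3 + 14 = A4.

A4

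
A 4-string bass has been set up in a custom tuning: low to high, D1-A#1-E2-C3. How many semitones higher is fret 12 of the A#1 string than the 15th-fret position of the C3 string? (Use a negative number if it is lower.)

-17 semitones

A#1 at fret 12 → A#2 (MIDI 46); C3 at fret 15 → D#4 (MIDI 63).
46 − 63 = -17, so the two pitches are 17 semitones apart.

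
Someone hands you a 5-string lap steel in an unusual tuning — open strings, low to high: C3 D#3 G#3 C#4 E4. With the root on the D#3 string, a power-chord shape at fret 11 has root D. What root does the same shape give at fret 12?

D#

Moving from fret 11 to fret 12 shifts the root by 1 semitone.
D up 1 semitone is D#.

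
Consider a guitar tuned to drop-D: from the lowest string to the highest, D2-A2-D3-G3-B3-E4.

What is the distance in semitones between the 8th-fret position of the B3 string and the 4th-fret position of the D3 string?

B3 at fret 8 → G4 (MIDI 67); D3 at fret 4 → F♯3 (MIDI 54).
67 − 54 = 13, so the two pitches are 13 semitones apart, with G4 the higher.

13 semitones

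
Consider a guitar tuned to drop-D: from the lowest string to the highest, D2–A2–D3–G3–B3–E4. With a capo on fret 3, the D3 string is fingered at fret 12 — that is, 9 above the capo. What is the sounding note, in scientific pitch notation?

The capo raises the open D3 by 3 semitones to F3; fretting 9 more gives D3 + 3 + 9 = D3 + 12 semitones = D4.

D4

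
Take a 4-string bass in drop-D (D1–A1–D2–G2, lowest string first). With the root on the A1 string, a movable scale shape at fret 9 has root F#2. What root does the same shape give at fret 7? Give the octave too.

Moving from fret 9 to fret 7 shifts the root by -2 semitones.
F#2 down 2 semitones is E2.

E2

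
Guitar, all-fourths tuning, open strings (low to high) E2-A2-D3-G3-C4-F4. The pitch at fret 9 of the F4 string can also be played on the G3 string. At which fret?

19

Fret 9 on F4 is MIDI 65 + 9 = 74 (D5). On the G3 string (open MIDI 55), that pitch is 74 − 55 = fret 19.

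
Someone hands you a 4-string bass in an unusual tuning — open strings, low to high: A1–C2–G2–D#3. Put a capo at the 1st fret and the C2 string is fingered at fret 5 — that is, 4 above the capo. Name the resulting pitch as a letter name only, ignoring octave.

F

The capo raises the open C2 by 1 semitone to C#2; fretting 4 more gives C2 + 1 + 4 = C2 + 5 semitones, landing on F.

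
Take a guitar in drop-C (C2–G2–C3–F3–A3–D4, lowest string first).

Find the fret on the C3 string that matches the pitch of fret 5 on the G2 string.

Fret 5 on G2 is MIDI 43 + 5 = 48 (C3). On the C3 string (open MIDI 48), that pitch is 48 − 48 = fret 0.

0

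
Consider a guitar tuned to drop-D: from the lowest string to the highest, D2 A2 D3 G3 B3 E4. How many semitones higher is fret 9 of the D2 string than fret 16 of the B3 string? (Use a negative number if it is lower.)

-28 semitones

D2 at fret 9 → B2 (MIDI 47); B3 at fret 16 → D♯5 (MIDI 75).
47 − 75 = -28, so the two pitches are 28 semitones apart.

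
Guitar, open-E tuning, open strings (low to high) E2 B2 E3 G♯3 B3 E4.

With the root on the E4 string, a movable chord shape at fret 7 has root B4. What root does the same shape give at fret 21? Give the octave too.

C♯6

Moving from fret 7 to fret 21 shifts the root by 14 semitones.
B4 up 14 semitones is C♯6.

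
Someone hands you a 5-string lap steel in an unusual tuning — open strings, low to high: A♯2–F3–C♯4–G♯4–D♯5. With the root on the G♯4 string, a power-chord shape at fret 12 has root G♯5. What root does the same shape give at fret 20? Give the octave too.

E6

Moving from fret 12 to fret 20 shifts the root by 8 semitones.
G♯5 up 8 semitones is E6.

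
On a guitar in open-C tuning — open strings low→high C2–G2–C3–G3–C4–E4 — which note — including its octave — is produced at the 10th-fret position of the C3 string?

A#3

The open C3 string plus 10 semitones: C–C#–D–D#–…–G#–A–A#.
No B→C boundary is crossed, so the octave stays at 3.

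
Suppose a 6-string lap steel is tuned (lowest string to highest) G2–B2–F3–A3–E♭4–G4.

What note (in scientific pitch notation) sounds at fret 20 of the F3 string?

D♭5

The open F3 string plus 20 semitones: F–Gb–G–Ab–…–B–C–Db.
The walk passes from B into C 2 times, so the octave number goes from 3 to 5.
(Equivalently spelled C♯5.)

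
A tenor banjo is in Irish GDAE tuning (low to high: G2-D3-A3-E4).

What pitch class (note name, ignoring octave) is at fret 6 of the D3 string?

G♯

Each fret is one semitone, so D3 + 6 = G♯.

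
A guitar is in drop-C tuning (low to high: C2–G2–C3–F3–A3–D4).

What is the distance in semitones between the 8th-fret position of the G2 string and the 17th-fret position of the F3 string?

G2 at fret 8 → D♯3 (MIDI 51); F3 at fret 17 → A♯4 (MIDI 70).
51 − 70 = -19, so the two pitches are 19 semitones apart, with A♯4 the higher.

19 semitones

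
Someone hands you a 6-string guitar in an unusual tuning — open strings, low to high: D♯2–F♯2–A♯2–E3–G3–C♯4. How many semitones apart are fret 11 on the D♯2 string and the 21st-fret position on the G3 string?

26 semitones

D♯2 at fret 11 → D3 (MIDI 50); G3 at fret 21 → E5 (MIDI 76).
50 − 76 = -26, so the two pitches are 26 semitones apart, with E5 the higher.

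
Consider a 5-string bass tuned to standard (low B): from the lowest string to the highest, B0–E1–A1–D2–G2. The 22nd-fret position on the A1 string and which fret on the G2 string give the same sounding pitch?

A1 at fret 22 is A1 + 22 semitones = G3.
The open G2 string is 10 semitones above the open A1, so the same pitch on the G2 string lies at fret 22 − 10 = 12.

12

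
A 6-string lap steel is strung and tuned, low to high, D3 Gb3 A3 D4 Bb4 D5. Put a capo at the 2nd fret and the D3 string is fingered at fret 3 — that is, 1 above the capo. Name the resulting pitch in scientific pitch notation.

The capo raises the open D3 by 2 semitones to E3; fretting 1 more gives D3 + 2 + 1 = D3 + 3 semitones = F3.

F3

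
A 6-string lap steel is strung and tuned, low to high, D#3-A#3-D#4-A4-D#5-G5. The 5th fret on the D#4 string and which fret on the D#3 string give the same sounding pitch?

D#4 at fret 5 is D#4 + 5 semitones = G#4.
The open D#3 string is 12 semitones below the open D#4, so the same pitch on the D#3 string lies at fret 5 + 12 = 17.

17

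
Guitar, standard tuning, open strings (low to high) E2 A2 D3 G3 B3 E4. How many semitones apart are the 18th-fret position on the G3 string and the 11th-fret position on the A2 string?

G3 at fret 18 → C#5 (MIDI 73); A2 at fret 11 → G#3 (MIDI 56).
73 − 56 = 17, so the two pitches are 17 semitones apart, with C#5 the higher.

17 semitones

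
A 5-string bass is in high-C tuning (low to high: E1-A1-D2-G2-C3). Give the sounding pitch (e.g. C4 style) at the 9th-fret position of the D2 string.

The open D2 string plus 9 semitones: D–D#–E–F–F#–G–G#–A–A#–B.
No B→C boundary is crossed, so the octave stays at 2.

B2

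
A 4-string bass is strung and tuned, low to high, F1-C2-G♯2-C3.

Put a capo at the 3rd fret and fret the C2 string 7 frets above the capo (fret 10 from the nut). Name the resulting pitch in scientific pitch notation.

The capo raises the open C2 by 3 semitones to D♯2; fretting 7 more gives C2 + 3 + 7 = C2 + 10 semitones = A♯2.
(Also written B♭.)

A♯2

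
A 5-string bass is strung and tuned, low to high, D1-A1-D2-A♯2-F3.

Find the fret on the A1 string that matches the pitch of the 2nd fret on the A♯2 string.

Fret 2 on A♯2 is MIDI 46 + 2 = 48 (C3). On the A1 string (open MIDI 33), that pitch is 48 − 33 = fret 15.

15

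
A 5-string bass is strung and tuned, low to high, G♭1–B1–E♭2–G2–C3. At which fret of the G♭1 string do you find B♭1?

B♭1 is 4 semitones above the open G♭1 (Gb–G–Ab–A–Bb), so it sits at fret 4.

4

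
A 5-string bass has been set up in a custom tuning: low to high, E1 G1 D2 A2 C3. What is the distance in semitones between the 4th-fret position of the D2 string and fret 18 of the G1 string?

7 semitones

D2 at fret 4 → F#2 (MIDI 42); G1 at fret 18 → C#3 (MIDI 49).
42 − 49 = -7, so the two pitches are 7 semitones apart, with C#3 the higher.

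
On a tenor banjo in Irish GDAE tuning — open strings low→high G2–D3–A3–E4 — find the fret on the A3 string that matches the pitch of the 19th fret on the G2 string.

Fret 19 on G2 is MIDI 43 + 19 = 62 (D4). On the A3 string (open MIDI 57), that pitch is 62 − 57 = fret 5.

5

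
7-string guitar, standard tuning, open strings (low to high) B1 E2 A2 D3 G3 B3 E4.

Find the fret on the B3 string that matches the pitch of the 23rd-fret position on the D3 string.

D3 at fret 23 is D3 + 23 semitones = C#5.
The open B3 string is 9 semitones above the open D3, so the same pitch on the B3 string lies at fret 23 − 9 = 14.

14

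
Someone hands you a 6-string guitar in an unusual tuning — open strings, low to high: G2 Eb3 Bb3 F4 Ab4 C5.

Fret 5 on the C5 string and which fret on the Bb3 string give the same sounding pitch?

Fret 5 on C5 is MIDI 72 + 5 = 77 (F5). On the Bb3 string (open MIDI 58), that pitch is 77 − 58 = fret 19.

19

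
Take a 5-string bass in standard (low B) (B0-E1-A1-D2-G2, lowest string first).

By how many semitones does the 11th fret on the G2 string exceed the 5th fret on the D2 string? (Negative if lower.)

G2 at fret 11 → F#3 (MIDI 54); D2 at fret 5 → G2 (MIDI 43).
54 − 43 = 11, so the two pitches are 11 semitones apart.

11 semitones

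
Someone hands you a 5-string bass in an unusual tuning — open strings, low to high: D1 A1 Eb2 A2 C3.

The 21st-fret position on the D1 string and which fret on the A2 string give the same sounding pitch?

2

D1 at fret 21 is D1 + 21 semitones = B2.
The open A2 string is 19 semitones above the open D1, so the same pitch on the A2 string lies at fret 21 − 19 = 2.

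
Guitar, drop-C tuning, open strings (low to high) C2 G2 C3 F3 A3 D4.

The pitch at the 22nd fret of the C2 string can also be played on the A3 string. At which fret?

1

C2 at fret 22 is C2 + 22 semitones = A♯3.
The open A3 string is 21 semitones above the open C2, so the same pitch on the A3 string lies at fret 22 − 21 = 1.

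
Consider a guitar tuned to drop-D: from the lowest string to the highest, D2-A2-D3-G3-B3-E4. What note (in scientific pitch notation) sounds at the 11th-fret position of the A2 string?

The open A2 string plus 11 semitones: A–A#–B–C–…–F#–G–G#.
The walk passes from B into C once, so the octave number goes from 2 to 3.

G#3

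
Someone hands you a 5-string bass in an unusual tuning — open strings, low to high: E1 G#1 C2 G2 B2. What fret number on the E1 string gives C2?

8

C2 is 8 semitones above the open E1 (E–F–F#–G–G#–A–A#–B–C), so it sits at fret 8.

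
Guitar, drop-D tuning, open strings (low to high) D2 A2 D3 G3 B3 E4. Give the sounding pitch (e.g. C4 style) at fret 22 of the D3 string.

The open D3 string plus 22 semitones: D–D#–E–F–…–A#–B–C.
The walk passes from B into C 2 times, so the octave number goes from 3 to 5.

C5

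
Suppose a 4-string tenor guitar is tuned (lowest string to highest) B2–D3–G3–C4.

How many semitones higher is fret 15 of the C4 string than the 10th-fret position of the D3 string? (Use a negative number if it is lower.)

15 semitones

C4 at fret 15 → D#5 (MIDI 75); D3 at fret 10 → C4 (MIDI 60).
75 − 60 = 15, so the two pitches are 15 semitones apart.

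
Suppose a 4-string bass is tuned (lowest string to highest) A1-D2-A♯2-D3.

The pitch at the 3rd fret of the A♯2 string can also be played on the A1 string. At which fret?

A♯2 at fret 3 is A♯2 + 3 semitones = C♯3.
The open A1 string is 13 semitones below the open A♯2, so the same pitch on the A1 string lies at fret 3 + 13 = 16.

16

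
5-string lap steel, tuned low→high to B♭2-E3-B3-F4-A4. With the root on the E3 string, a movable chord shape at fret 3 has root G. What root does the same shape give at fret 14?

G♭

Moving from fret 3 to fret 14 shifts the root by 11 semitones.
G up 11 semitones is G♭.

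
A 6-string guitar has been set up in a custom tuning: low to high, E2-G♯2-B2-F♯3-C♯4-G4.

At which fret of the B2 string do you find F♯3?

7

F♯3 is 7 semitones above the open B2 (B–C–C#–D–D#–E–F–F#), so it sits at fret 7.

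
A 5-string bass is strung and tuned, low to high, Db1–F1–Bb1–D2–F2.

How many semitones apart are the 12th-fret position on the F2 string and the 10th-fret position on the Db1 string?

18 semitones

F2 at fret 12 → F3 (MIDI 53); Db1 at fret 10 → B1 (MIDI 35).
53 − 35 = 18, so the two pitches are 18 semitones apart, with F3 the higher.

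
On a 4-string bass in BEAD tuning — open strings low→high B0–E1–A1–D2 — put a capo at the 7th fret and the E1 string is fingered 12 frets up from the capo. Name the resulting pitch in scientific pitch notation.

B2

The capo raises the open E1 by 7 semitones to B1; fretting 12 more gives E1 + 7 + 12 = E1 + 19 semitones = B2.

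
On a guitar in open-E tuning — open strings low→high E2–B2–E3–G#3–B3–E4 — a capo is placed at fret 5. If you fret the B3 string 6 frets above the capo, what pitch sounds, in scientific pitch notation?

The capo raises the open B3 by 5 semitones to E4; fretting 6 more gives B3 + 5 + 6 = B3 + 11 semitones = A#4.
(Also written Bb.)

A#4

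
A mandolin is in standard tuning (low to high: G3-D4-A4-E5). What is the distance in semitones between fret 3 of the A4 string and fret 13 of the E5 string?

17 semitones

A4 at fret 3 → C5 (MIDI 72); E5 at fret 13 → F6 (MIDI 89).
72 − 89 = -17, so the two pitches are 17 semitones apart, with F6 the higher.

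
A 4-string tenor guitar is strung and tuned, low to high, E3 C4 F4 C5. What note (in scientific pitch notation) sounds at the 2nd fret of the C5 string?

D5

C5 is MIDI 72. Adding 2 gives 74, which is D5.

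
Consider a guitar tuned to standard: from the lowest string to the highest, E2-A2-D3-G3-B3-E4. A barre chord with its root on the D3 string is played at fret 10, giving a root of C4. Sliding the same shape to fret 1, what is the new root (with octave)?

D#3

Moving from fret 10 to fret 1 shifts the root by -9 semitones.
C4 down 9 semitones is D#3.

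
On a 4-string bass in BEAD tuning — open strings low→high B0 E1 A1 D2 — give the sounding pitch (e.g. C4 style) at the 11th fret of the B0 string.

A♯1

B0 is MIDI 23. Adding 11 gives 34, which is A♯1.
(Equivalently spelled B♭1.)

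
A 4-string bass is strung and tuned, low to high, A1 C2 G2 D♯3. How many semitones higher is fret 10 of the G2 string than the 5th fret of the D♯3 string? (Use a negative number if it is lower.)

-3 semitones

G2 at fret 10 → F3 (MIDI 53); D♯3 at fret 5 → G♯3 (MIDI 56).
53 − 56 = -3, so the two pitches are 3 semitones apart.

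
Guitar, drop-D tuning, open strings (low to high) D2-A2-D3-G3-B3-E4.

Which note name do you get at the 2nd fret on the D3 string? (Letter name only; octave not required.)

D3 is MIDI 50. Adding 2 gives 52; 52 mod 12 = 4, i.e. E.

E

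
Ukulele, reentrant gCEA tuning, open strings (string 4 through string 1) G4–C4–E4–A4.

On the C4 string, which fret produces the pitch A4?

A4 is 9 semitones above the open C4 (C–C#–D–D#–E–F–F#–G–G#–A), so it sits at fret 9.

9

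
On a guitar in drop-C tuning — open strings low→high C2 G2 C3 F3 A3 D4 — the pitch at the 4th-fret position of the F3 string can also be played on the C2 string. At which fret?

21

F3 at fret 4 is F3 + 4 semitones = A3.
The open C2 string is 17 semitones below the open F3, so the same pitch on the C2 string lies at fret 4 + 17 = 21.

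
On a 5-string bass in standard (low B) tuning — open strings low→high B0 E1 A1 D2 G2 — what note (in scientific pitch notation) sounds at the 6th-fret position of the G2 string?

C#3

Each fret is one semitone, so G2 + 6 = C#3.
(Equivalently spelled Db3.)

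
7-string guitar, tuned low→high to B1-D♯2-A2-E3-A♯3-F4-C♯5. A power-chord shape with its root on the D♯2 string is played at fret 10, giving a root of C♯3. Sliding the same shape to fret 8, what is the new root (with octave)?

B2

Moving from fret 10 to fret 8 shifts the root by -2 semitones.
C♯3 down 2 semitones is B2.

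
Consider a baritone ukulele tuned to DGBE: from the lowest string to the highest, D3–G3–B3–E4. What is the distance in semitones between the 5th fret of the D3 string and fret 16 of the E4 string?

D3 at fret 5 → G3 (MIDI 55); E4 at fret 16 → G#5 (MIDI 80).
55 − 80 = -25, so the two pitches are 25 semitones apart, with G#5 the higher.

25 semitones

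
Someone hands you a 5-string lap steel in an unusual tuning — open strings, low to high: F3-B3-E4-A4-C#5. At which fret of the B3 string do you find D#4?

4

D#4 is 4 semitones above the open B3 (B–C–C#–D–D#), so it sits at fret 4.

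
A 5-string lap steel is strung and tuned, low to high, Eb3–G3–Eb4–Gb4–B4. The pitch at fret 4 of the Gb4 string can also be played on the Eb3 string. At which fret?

Fret 4 on Gb4 is MIDI 66 + 4 = 70 (Bb4). On the Eb3 string (open MIDI 51), that pitch is 70 − 51 = fret 19.

19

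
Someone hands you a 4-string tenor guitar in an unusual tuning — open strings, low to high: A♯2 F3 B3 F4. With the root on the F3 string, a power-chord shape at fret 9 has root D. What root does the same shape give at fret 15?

Moving from fret 9 to fret 15 shifts the root by 6 semitones.
D up 6 semitones is G♯.

G♯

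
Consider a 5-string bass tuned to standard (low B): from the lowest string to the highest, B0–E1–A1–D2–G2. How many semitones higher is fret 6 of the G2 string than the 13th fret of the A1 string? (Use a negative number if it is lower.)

3 semitones

G2 at fret 6 → C#3 (MIDI 49); A1 at fret 13 → A#2 (MIDI 46).
49 − 46 = 3, so the two pitches are 3 semitones apart.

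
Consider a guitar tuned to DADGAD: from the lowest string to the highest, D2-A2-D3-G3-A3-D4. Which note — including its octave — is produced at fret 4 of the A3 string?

The open A3 string plus 4 semitones: A–A#–B–C–C#.
The walk passes from B into C once, so the octave number goes from 3 to 4.
(Equivalently spelled D♭4.)

C♯4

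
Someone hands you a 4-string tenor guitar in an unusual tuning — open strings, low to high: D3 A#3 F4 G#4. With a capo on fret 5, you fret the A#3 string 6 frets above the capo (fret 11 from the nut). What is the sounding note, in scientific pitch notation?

The capo raises the open A#3 by 5 semitones to D#4; fretting 6 more gives A#3 + 5 + 6 = A#3 + 11 semitones = A4.

A4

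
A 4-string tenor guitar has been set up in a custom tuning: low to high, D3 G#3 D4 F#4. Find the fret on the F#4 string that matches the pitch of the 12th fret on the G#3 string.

2

G#3 at fret 12 is G#3 + 12 semitones = G#4.
The open F#4 string is 10 semitones above the open G#3, so the same pitch on the F#4 string lies at fret 12 − 10 = 2.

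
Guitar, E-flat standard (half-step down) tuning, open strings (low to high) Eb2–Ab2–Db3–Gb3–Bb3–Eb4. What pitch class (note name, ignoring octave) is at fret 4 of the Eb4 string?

Eb4 is MIDI 63. Adding 4 gives 67; 67 mod 12 = 7, i.e. G.

G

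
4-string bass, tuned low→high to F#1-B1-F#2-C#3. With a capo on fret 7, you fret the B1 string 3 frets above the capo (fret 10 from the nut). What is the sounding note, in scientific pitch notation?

The capo raises the open B1 by 7 semitones to F#2; fretting 3 more gives B1 + 7 + 3 = B1 + 10 semitones = A2.

A2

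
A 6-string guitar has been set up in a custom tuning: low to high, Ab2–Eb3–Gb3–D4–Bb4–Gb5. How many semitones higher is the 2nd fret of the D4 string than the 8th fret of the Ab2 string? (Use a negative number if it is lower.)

D4 at fret 2 → E4 (MIDI 64); Ab2 at fret 8 → E3 (MIDI 52).
64 − 52 = 12, so the two pitches are 12 semitones apart.

12 semitones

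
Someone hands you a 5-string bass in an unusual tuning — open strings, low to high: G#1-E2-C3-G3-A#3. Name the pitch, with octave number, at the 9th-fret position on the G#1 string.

F2

The open G#1 string plus 9 semitones: G#–A–A#–B–C–C#–D–D#–E–F.
The walk passes from B into C once, so the octave number goes from 1 to 2.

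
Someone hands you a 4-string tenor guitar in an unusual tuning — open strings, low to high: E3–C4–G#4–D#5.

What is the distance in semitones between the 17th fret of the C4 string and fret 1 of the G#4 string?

C4 at fret 17 → F5 (MIDI 77); G#4 at fret 1 → A4 (MIDI 69).
77 − 69 = 8, so the two pitches are 8 semitones apart, with F5 the higher.

8 semitones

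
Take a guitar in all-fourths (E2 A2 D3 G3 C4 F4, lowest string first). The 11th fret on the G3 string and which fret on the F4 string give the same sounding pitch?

Fret 11 on G3 is MIDI 55 + 11 = 66 (F#4). On the F4 string (open MIDI 65), that pitch is 66 − 65 = fret 1.

1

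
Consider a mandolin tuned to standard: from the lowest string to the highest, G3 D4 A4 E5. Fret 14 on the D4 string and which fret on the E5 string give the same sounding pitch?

0

D4 at fret 14 is D4 + 14 semitones = E5.
The open E5 string is 14 semitones above the open D4, so the same pitch on the E5 string lies at fret 14 − 14 = 0.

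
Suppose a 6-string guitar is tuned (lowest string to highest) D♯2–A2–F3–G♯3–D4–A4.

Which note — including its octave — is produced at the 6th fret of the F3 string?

B3

The open F3 string plus 6 semitones: F–F#–G–G#–A–A#–B.
No B→C boundary is crossed, so the octave stays at 3.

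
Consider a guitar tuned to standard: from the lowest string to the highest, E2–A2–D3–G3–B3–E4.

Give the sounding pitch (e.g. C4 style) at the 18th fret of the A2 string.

Each fret is one semitone, so A2 + 18 = D#4.

D#4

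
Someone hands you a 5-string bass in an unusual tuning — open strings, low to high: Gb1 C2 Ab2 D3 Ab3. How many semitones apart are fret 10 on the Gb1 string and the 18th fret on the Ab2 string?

22 semitones

Gb1 at fret 10 → E2 (MIDI 40); Ab2 at fret 18 → D4 (MIDI 62).
40 − 62 = -22, so the two pitches are 22 semitones apart, with D4 the higher.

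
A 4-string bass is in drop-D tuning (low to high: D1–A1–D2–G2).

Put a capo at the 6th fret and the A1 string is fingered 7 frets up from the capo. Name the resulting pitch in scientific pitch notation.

The capo raises the open A1 by 6 semitones to D#2; fretting 7 more gives A1 + 6 + 7 = A1 + 13 semitones = A#2.
(Also written Bb.)

A#2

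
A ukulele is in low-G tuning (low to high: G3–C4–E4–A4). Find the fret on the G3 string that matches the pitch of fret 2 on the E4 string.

11

E4 at fret 2 is E4 + 2 semitones = F#4.
The open G3 string is 9 semitones below the open E4, so the same pitch on the G3 string lies at fret 2 + 9 = 11.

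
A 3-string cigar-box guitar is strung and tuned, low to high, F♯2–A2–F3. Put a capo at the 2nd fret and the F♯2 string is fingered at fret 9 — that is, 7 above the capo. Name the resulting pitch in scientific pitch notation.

D♯3

The capo raises the open F♯2 by 2 semitones to G♯2; fretting 7 more gives F♯2 + 2 + 7 = F♯2 + 9 semitones = D♯3.
(Also written E♭.)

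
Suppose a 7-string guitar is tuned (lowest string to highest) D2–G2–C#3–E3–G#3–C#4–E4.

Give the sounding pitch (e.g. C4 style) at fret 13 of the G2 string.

Each fret is one semitone, so G2 + 13 = G#3.

G#3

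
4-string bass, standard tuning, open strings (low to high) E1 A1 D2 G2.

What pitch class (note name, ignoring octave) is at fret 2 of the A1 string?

B

Each fret is one semitone, so A1 + 2 = B.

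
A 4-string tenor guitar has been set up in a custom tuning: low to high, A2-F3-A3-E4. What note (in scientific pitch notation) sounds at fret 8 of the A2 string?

F3

Each fret is one semitone, so A2 + 8 = F3.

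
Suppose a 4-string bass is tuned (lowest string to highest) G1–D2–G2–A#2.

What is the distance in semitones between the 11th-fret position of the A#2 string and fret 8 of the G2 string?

A#2 at fret 11 → A3 (MIDI 57); G2 at fret 8 → D#3 (MIDI 51).
57 − 51 = 6, so the two pitches are 6 semitones apart, with A3 the higher.

6 semitones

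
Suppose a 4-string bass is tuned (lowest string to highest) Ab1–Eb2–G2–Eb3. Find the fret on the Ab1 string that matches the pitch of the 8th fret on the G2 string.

19

G2 at fret 8 is G2 + 8 semitones = Eb3.
The open Ab1 string is 11 semitones below the open G2, so the same pitch on the Ab1 string lies at fret 8 + 11 = 19.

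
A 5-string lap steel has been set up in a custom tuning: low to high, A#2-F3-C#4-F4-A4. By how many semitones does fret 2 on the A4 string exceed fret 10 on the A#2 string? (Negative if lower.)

A4 at fret 2 → B4 (MIDI 71); A#2 at fret 10 → G#3 (MIDI 56).
71 − 56 = 15, so the two pitches are 15 semitones apart.

15 semitones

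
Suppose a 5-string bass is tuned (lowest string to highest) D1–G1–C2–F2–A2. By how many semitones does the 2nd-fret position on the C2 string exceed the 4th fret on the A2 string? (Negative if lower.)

-11 semitones

C2 at fret 2 → D2 (MIDI 38); A2 at fret 4 → C#3 (MIDI 49).
38 − 49 = -11, so the two pitches are 11 semitones apart.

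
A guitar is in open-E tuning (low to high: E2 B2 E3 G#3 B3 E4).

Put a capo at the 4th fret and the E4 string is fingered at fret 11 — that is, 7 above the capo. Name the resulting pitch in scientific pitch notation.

D#5

The capo raises the open E4 by 4 semitones to G#4; fretting 7 more gives E4 + 4 + 7 = E4 + 11 semitones = D#5.
(Also written Eb.)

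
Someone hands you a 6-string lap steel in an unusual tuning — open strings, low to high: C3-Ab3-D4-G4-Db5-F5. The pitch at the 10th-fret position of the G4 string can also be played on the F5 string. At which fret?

Fret 10 on G4 is MIDI 67 + 10 = 77 (F5). On the F5 string (open MIDI 77), that pitch is 77 − 77 = fret 0.

0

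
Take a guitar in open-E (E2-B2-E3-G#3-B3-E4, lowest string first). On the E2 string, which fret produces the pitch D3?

D3 is 10 semitones above the open E2 (E–F–F#–G–…–C–C#–D), so it sits at fret 10.

10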